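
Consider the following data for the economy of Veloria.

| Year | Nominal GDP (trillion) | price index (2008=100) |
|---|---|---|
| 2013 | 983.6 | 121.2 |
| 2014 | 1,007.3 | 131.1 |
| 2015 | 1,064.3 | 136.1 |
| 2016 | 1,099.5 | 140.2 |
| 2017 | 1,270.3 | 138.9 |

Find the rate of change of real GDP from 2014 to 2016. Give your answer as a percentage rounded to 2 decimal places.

Real GDP 2014 = 1007.3/1.311 = 768.34.
Real GDP 2016 = 1099.5/1.402 = 784.24.
Change = 784.24/768.34 − 1 = 0.0207.

2.07%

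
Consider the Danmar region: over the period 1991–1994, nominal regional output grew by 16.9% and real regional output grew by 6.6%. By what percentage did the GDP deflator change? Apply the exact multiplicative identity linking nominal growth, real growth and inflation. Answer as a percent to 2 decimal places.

9.66%

(1 + g_nom) = (1 + g_real)(1 + π), so π = 1.1690 / 1.0660 − 1 = 0.09662.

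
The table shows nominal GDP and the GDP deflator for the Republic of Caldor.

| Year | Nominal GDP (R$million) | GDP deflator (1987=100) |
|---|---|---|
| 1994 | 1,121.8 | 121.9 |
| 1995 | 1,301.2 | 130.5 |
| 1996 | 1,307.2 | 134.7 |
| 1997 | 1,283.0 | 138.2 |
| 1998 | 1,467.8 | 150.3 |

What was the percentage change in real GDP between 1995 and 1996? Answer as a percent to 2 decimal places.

-2.67%

Real GDP 1995 = 1301.2/1.305 = 997.09.
Real GDP 1996 = 1307.2/1.347 = 970.45.
Change = 970.45/997.09 − 1 = -0.0267.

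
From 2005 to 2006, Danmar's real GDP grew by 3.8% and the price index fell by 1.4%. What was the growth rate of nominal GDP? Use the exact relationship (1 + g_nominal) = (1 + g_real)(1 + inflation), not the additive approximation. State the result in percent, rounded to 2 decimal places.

2.35%

(1 + g_nom) = (1 + g_real)(1 + π) = 1.0380 × 0.9860 = 1.02347.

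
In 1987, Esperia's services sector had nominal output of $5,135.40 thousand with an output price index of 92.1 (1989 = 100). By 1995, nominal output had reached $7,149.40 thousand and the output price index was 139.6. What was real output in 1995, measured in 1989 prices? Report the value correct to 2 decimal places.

$5,121.35 thousand

Real output = Nominal / (output price index/100) = 7149.40 / 1.396 = 5121.35.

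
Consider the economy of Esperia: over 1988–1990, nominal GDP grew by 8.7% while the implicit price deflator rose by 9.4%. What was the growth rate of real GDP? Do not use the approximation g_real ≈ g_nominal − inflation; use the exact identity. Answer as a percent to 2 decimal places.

-0.64%

(1 + g_nom) = (1 + g_real)(1 + π), so g_real = 1.0870 / 1.0940 − 1 = -0.00640.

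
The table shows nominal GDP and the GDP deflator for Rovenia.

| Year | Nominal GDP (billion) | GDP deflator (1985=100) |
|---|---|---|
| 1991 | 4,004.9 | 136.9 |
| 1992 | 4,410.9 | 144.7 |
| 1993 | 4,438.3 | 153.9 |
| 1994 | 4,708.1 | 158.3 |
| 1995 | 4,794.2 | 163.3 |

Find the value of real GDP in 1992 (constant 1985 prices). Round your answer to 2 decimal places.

Real GDP 1992 = 4410.9 / 1.447 = 3048.31.

3,048.31 billion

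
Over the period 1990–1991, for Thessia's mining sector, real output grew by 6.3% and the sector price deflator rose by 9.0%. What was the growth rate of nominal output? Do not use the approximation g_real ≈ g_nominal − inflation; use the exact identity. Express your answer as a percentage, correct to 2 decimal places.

15.87%

(1 + g_nom) = (1 + g_real)(1 + π) = 1.0630 × 1.0900 = 1.15867.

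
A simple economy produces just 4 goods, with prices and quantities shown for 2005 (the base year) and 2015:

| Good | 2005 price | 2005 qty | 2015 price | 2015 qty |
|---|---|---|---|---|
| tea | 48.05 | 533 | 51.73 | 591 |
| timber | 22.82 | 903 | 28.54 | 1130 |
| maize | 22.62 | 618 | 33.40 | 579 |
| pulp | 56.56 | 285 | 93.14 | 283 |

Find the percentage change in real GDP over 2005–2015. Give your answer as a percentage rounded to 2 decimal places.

9.14%

Real GDP 2005 = Nominal GDP 2005 = 48.05·533 + 22.82·903 + 22.62·618 + 56.56·285 = 76315.87.
Real GDP 2015 (at 2005 prices) = 48.05·591 + 22.82·1130 + 22.62·579 + 56.56·283 = 83287.61.
Real growth = 83287.61/76315.87 − 1 = 0.0914.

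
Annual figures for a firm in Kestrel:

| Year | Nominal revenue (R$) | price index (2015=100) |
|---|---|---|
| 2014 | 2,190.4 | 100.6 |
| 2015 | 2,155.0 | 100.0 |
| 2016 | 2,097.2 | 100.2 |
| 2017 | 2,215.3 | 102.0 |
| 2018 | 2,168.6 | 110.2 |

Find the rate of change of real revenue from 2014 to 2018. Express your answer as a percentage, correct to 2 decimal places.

Real revenue 2014 = 2190.4/1.006 = 2177.34.
Real revenue 2018 = 2168.6/1.102 = 1967.88.
Change = 1967.88/2177.34 − 1 = -0.0962.

-9.62%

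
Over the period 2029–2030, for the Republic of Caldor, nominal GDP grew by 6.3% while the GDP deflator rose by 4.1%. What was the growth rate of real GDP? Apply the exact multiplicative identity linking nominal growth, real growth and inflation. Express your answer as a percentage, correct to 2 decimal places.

(1 + g_nom) = (1 + g_real)(1 + π), so g_real = 1.0630 / 1.0410 − 1 = 0.02113.

2.11%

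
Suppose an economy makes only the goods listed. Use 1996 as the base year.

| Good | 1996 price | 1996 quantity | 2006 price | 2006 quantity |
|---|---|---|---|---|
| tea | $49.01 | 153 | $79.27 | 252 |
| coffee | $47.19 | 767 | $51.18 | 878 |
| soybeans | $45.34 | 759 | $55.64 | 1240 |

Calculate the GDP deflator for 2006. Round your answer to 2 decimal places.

Nominal GDP 2006 = 79.27·252 + 51.18·878 + 55.64·1240 = 133905.68.
Real GDP 2006 (at 1996 prices) = 49.01·252 + 47.19·878 + 45.34·1240 = 110004.94.
Deflator = Nominal/Real × 100 = 133905.68/110004.94 × 100 = 121.727.

121.73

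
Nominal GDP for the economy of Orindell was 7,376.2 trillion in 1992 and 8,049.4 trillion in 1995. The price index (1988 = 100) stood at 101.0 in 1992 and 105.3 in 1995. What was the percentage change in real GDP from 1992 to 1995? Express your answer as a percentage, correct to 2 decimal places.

4.67%

Deflate each year: 1992 → 7376.2/1.010 = 7303.17; 1995 → 8049.4/1.053 = 7644.25.
So real GDP changed by 7644.25/7303.17 − 1 = 0.0467, i.e. 4.67%.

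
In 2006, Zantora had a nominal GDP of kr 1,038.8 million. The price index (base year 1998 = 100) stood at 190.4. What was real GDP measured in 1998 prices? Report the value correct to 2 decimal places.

kr 545.59 million

Real GDP = Nominal / (price index/100) = 1038.8 / 1.904 = 545.59.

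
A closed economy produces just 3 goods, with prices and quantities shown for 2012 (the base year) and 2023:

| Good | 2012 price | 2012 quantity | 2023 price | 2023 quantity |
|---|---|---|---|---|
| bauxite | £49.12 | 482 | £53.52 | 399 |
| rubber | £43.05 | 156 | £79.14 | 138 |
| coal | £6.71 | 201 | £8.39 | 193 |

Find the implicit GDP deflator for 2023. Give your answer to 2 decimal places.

126.31

Nominal GDP 2023 = 53.52·399 + 79.14·138 + 8.39·193 = 33895.07.
Real GDP 2023 (at 2012 prices) = 49.12·399 + 43.05·138 + 6.71·193 = 26834.81.
Deflator = Nominal/Real × 100 = 33895.07/26834.81 × 100 = 126.310.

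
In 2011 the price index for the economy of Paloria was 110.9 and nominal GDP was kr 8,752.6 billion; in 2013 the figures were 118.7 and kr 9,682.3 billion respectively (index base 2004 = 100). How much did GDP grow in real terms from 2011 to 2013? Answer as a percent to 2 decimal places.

3.35%

Real GDP 2011 = 8752.6 / 1.109 = 7892.34.
Real GDP 2013 = 9682.3 / 1.187 = 8156.95.
Real growth = 8156.95 / 7892.34 − 1 = 0.0335.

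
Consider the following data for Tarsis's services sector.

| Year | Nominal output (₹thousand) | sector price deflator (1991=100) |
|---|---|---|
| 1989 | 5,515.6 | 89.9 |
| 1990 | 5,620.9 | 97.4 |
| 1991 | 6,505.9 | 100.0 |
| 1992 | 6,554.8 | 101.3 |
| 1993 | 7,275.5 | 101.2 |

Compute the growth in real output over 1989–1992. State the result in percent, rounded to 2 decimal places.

5.47%

Real output 1989 = 5515.6/0.899 = 6135.26.
Real output 1992 = 6554.8/1.013 = 6470.68.
Change = 6470.68/6135.26 − 1 = 0.0547.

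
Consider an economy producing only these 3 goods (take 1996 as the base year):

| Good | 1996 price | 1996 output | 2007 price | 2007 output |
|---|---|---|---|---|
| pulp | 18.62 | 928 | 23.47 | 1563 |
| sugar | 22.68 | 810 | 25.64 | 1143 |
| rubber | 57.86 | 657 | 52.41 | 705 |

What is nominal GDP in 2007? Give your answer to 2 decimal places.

Nominal GDP 2007 = Σ (p_2007 × q_2007) = 23.47·1563 + 25.64·1143 + 52.41·705 = 102939.18.

102939.18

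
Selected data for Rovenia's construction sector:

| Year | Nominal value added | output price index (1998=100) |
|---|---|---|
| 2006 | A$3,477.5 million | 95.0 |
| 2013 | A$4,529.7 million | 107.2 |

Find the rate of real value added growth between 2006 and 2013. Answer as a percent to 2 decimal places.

Deflate each year: 2006 → 3477.5/0.950 = 3660.53; 2013 → 4529.7/1.072 = 4225.47.
So real value added changed by 4225.47/3660.53 − 1 = 0.1543, i.e. 15.43%.

15.43%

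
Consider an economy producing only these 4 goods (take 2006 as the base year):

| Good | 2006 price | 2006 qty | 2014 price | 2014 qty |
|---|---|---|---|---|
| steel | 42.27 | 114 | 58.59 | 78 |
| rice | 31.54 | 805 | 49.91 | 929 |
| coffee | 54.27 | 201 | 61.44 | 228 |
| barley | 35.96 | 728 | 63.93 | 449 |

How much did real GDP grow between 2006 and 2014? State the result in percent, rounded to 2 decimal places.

-9.18%

Real GDP 2006 = Nominal GDP 2006 = 42.27·114 + 31.54·805 + 54.27·201 + 35.96·728 = 67295.63.
Real GDP 2014 (at 2006 prices) = 42.27·78 + 31.54·929 + 54.27·228 + 35.96·449 = 61117.32.
Real growth = 61117.32/67295.63 − 1 = -0.0918.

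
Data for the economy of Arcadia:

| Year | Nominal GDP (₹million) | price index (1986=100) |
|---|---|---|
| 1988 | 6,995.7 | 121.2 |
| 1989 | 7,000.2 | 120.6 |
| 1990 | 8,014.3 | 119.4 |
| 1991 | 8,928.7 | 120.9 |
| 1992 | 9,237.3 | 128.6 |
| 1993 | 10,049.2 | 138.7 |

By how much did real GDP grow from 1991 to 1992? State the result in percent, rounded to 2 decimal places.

-2.74%

Real GDP 1991 = 8928.7/1.209 = 7385.19.
Real GDP 1992 = 9237.3/1.286 = 7182.97.
Change = 7182.97/7385.19 − 1 = -0.0274.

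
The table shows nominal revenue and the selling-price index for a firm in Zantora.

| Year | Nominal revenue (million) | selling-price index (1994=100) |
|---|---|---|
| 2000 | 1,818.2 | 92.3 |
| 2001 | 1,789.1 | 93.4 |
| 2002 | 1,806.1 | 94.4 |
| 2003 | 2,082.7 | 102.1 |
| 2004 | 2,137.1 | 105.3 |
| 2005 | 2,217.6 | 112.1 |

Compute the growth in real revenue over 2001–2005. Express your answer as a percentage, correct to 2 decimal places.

Real revenue 2001 = 1789.1/0.934 = 1915.52.
Real revenue 2005 = 2217.6/1.121 = 1978.23.
Change = 1978.23/1915.52 − 1 = 0.0327.

3.27%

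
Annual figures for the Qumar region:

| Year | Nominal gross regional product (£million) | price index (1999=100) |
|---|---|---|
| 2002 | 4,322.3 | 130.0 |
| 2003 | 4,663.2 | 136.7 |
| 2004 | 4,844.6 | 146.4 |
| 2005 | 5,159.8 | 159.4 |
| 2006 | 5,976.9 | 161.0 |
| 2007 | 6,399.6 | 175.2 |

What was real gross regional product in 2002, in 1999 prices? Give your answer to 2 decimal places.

Real gross regional product 2002 = 4322.3 / 1.300 = 3324.85.

£3,324.85 million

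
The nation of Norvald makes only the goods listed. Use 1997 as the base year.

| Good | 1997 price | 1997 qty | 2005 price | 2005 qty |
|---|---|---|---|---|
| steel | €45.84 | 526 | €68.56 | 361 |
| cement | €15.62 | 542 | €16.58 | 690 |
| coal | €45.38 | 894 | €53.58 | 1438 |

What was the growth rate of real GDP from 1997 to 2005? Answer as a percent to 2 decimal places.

26.57%

Real GDP 1997 = Nominal GDP 1997 = 45.84·526 + 15.62·542 + 45.38·894 = 73147.60.
Real GDP 2005 (at 1997 prices) = 45.84·361 + 15.62·690 + 45.38·1438 = 92582.48.
Real growth = 92582.48/73147.60 − 1 = 0.2657.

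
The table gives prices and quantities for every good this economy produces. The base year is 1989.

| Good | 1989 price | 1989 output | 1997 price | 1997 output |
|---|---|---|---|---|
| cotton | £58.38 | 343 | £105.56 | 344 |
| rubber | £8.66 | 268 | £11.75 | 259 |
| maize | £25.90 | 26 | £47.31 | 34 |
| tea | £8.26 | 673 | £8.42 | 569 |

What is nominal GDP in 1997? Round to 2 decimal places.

Nominal GDP 1997 = Σ (p_1997 × q_1997) = 105.56·344 + 11.75·259 + 47.31·34 + 8.42·569 = 45755.41.

£45755.41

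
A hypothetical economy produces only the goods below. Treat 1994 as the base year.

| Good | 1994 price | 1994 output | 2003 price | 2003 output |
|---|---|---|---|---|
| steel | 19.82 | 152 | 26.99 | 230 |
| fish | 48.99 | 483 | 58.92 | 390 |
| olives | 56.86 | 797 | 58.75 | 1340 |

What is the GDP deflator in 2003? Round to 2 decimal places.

108.07

Nominal GDP 2003 = 26.99·230 + 58.92·390 + 58.75·1340 = 107911.50.
Real GDP 2003 (at 1994 prices) = 19.82·230 + 48.99·390 + 56.86·1340 = 99857.10.
Deflator = Nominal/Real × 100 = 107911.50/99857.10 × 100 = 108.066.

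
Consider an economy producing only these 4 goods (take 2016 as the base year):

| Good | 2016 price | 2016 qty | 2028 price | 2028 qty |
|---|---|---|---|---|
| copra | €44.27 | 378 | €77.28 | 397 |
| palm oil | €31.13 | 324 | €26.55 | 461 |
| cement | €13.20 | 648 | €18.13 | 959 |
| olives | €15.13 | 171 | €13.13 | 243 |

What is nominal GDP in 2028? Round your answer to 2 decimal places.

Nominal GDP 2028 = Σ (p_2028 × q_2028) = 77.28·397 + 26.55·461 + 18.13·959 + 13.13·243 = 63496.97.

€63496.97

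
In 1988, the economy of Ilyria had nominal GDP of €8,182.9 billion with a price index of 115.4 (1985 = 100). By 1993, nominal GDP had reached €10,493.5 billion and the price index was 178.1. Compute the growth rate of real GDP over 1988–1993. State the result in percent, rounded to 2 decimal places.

-16.91%

Real GDP 1988 = 8182.9 / 1.154 = 7090.90.
Real GDP 1993 = 10493.5 / 1.781 = 5891.91.
Real growth = 5891.91 / 7090.90 − 1 = -0.1691.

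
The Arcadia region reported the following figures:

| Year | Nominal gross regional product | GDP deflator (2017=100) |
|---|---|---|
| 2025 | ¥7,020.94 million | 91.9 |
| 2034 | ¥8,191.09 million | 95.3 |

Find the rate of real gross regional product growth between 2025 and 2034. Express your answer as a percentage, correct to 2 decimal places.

Deflate each year: 2025 → 7020.94/0.919 = 7639.76; 2034 → 8191.09/0.953 = 8595.06.
So real gross regional product changed by 8595.06/7639.76 − 1 = 0.1250, i.e. 12.50%.

12.50%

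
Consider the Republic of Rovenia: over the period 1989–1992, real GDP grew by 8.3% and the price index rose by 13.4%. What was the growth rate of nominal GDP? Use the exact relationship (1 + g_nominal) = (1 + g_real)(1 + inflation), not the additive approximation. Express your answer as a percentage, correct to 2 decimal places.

(1 + g_nom) = (1 + g_real)(1 + π) = 1.0830 × 1.1340 = 1.22812.

22.81%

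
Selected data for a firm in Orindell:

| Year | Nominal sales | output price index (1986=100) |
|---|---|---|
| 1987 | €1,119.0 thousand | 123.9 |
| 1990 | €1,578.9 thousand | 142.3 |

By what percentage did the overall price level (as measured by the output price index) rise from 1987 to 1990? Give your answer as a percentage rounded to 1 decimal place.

Price-level change = 142.3 / 123.9 − 1 = 0.1485.

14.9%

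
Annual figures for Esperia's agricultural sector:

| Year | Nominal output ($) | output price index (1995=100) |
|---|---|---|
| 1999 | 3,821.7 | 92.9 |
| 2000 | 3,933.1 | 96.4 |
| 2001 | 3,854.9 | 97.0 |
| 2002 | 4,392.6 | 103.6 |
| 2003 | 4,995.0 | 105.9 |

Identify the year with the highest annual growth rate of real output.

2000: real = 3933.1/0.964 = 4079.98; growth vs 1999 (4113.78) = -0.82%.
2001: real = 3854.9/0.970 = 3974.12; growth vs 2000 (4079.98) = -2.59%.
2002: real = 4392.6/1.036 = 4239.96; growth vs 2001 (3974.12) = 6.69%.
2003: real = 4995.0/1.059 = 4716.71; growth vs 2002 (4239.96) = 11.24%.

2003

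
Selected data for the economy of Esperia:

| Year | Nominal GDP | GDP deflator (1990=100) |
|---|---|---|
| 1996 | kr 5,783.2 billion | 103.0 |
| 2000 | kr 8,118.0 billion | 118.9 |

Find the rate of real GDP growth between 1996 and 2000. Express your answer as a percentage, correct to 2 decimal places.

Real GDP 1996 = 5783.2 / 1.030 = 5614.76.
Real GDP 2000 = 8118.0 / 1.189 = 6827.59.
Real growth = 6827.59 / 5614.76 − 1 = 0.2160.

21.60%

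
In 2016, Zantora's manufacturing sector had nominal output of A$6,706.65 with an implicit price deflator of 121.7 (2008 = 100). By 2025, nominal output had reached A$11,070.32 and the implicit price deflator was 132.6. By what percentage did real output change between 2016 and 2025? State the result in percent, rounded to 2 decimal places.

51.50%

Real output 2016 = 6706.65 / 1.217 = 5510.81.
Real output 2025 = 11070.32 / 1.326 = 8348.66.
Real growth = 8348.66 / 5510.81 − 1 = 0.5150.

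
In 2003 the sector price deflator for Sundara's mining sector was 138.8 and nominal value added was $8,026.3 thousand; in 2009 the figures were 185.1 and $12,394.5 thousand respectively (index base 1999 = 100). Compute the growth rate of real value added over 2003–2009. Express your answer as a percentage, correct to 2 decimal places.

15.80%

Real value added 2003 = 8026.3 / 1.388 = 5782.64.
Real value added 2009 = 12394.5 / 1.851 = 6696.11.
Real growth = 6696.11 / 5782.64 − 1 = 0.1580.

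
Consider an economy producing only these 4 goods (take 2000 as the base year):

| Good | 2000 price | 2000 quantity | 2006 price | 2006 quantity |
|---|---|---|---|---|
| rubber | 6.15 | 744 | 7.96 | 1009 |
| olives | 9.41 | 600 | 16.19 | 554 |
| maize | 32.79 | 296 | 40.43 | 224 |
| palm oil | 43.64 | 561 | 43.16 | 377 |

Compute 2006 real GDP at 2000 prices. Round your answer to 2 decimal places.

35215.73

Real GDP 2006 = Σ (p_2000 × q_2006) = 6.15·1009 + 9.41·554 + 32.79·224 + 43.64·377 = 35215.73.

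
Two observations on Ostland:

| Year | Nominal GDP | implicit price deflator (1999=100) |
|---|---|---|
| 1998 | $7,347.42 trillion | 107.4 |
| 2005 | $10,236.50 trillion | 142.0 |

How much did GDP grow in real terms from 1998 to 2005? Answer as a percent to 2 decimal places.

5.37%

Real GDP 1998 = 7347.42 / 1.074 = 6841.17.
Real GDP 2005 = 10236.50 / 1.420 = 7208.80.
Real growth = 7208.80 / 6841.17 − 1 = 0.0537.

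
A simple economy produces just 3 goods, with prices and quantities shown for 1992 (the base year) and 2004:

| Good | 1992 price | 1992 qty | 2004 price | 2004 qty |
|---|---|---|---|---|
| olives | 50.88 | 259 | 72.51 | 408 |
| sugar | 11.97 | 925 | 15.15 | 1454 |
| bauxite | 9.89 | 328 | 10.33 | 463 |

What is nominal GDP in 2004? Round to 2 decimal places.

56394.97

Nominal GDP 2004 = Σ (p_2004 × q_2004) = 72.51·408 + 15.15·1454 + 10.33·463 = 56394.97.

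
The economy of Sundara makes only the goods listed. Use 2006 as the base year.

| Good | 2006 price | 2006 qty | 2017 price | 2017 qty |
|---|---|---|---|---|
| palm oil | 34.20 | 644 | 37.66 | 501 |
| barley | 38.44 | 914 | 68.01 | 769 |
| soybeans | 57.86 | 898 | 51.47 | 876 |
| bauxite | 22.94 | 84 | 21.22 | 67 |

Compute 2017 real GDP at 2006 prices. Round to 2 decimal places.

98916.90

Real GDP 2017 = Σ (p_2006 × q_2017) = 34.20·501 + 38.44·769 + 57.86·876 + 22.94·67 = 98916.90.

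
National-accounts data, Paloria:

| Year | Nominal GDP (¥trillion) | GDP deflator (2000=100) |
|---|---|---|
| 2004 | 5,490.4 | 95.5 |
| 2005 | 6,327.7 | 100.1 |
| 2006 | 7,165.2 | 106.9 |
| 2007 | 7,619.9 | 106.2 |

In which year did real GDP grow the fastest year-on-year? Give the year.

2005: real = 6327.7/1.001 = 6321.38; growth vs 2004 (5749.11) = 9.95%.
2006: real = 7165.2/1.069 = 6702.71; growth vs 2005 (6321.38) = 6.03%.
2007: real = 7619.9/1.062 = 7175.05; growth vs 2006 (6702.71) = 7.05%.

2005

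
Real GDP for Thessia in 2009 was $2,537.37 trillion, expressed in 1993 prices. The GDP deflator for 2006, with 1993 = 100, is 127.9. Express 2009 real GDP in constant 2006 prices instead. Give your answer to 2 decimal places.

Real GDP in 2006 prices = Real GDP in 1993 prices × (P_2006/P_1993) = 2537.37 × 1.279 = 3245.30.

$3,245.30 trillion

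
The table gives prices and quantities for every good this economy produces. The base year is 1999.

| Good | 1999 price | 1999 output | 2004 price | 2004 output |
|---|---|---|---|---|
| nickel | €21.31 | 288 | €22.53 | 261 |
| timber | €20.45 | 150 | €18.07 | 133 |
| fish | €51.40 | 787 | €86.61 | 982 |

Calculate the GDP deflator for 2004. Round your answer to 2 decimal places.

158.85

Nominal GDP 2004 = 22.53·261 + 18.07·133 + 86.61·982 = 93334.66.
Real GDP 2004 (at 1999 prices) = 21.31·261 + 20.45·133 + 51.40·982 = 58756.56.
Deflator = Nominal/Real × 100 = 93334.66/58756.56 × 100 = 158.850.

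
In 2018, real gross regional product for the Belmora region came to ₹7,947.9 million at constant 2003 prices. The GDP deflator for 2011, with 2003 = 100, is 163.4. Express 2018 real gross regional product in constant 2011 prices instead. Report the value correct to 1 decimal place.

₹12,986.9 million

Real gross regional product in 2011 prices = Real gross regional product in 2003 prices × (P_2011/P_2003) = 7947.9 × 1.634 = 12986.87.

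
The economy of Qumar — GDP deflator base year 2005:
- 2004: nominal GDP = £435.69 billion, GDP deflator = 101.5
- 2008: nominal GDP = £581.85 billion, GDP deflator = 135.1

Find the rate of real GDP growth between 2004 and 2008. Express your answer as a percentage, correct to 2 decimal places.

Real GDP 2004 = 435.69 / 1.015 = 429.25.
Real GDP 2008 = 581.85 / 1.351 = 430.68.
Real growth = 430.68 / 429.25 − 1 = 0.0033.

0.33%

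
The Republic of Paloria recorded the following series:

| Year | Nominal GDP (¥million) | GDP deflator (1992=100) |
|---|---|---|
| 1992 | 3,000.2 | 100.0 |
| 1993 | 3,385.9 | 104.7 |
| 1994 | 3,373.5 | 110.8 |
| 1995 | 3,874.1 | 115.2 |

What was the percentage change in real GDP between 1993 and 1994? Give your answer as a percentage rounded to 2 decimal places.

-5.85%

Real GDP 1993 = 3385.9/1.047 = 3233.91.
Real GDP 1994 = 3373.5/1.108 = 3044.68.
Change = 3044.68/3233.91 − 1 = -0.0585.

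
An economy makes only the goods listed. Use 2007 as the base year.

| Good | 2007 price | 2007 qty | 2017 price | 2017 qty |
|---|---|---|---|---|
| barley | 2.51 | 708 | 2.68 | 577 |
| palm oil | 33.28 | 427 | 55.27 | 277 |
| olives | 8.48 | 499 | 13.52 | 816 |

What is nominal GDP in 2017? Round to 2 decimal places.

27888.47

Nominal GDP 2017 = Σ (p_2017 × q_2017) = 2.68·577 + 55.27·277 + 13.52·816 = 27888.47.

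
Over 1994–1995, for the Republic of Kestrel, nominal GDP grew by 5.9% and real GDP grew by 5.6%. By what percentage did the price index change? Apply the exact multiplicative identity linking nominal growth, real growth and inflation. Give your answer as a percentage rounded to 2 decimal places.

0.28%

(1 + g_nom) = (1 + g_real)(1 + π), so π = 1.0590 / 1.0560 − 1 = 0.00284.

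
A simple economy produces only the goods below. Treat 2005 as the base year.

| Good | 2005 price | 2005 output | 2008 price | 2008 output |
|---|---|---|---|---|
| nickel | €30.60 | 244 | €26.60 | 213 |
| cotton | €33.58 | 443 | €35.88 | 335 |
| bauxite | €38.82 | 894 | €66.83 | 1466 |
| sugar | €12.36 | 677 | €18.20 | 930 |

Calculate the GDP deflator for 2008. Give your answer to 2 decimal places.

153.86

Nominal GDP 2008 = 26.60·213 + 35.88·335 + 66.83·1466 + 18.20·930 = 132584.38.
Real GDP 2008 (at 2005 prices) = 30.60·213 + 33.58·335 + 38.82·1466 + 12.36·930 = 86172.02.
Deflator = Nominal/Real × 100 = 132584.38/86172.02 × 100 = 153.860.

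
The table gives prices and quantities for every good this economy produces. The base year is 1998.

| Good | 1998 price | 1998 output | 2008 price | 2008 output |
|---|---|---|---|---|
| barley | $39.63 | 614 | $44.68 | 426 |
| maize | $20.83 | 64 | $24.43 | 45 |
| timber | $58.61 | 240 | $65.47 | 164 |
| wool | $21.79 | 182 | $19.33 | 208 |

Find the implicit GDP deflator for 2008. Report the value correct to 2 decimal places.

109.16

Nominal GDP 2008 = 44.68·426 + 24.43·45 + 65.47·164 + 19.33·208 = 34890.75.
Real GDP 2008 (at 1998 prices) = 39.63·426 + 20.83·45 + 58.61·164 + 21.79·208 = 31964.09.
Deflator = Nominal/Real × 100 = 34890.75/31964.09 × 100 = 109.156.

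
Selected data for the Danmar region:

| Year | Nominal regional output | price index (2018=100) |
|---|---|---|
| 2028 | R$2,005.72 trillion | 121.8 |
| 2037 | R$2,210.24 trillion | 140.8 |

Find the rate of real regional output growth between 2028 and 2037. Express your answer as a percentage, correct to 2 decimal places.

Deflate each year: 2028 → 2005.72/1.218 = 1646.73; 2037 → 2210.24/1.408 = 1569.77.
So real regional output changed by 1569.77/1646.73 − 1 = -0.0467, i.e. -4.67%.

-4.67%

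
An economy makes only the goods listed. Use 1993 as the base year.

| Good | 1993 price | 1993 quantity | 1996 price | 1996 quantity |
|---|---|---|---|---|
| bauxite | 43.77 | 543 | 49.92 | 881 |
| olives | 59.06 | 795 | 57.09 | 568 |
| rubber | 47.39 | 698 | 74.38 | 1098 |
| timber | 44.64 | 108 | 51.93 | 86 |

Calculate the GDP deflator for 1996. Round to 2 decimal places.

Nominal GDP 1996 = 49.92·881 + 57.09·568 + 74.38·1098 + 51.93·86 = 162541.86.
Real GDP 1996 (at 1993 prices) = 43.77·881 + 59.06·568 + 47.39·1098 + 44.64·86 = 127980.71.
Deflator = Nominal/Real × 100 = 162541.86/127980.71 × 100 = 127.005.

127.00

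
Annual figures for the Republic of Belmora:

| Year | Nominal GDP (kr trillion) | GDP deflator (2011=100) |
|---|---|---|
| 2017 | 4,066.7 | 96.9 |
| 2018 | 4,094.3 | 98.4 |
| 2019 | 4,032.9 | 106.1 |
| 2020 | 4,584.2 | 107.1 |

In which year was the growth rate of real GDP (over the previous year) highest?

2020

2018: real = 4094.3/0.984 = 4160.87; growth vs 2017 (4196.80) = -0.86%.
2019: real = 4032.9/1.061 = 3801.04; growth vs 2018 (4160.87) = -8.65%.
2020: real = 4584.2/1.071 = 4280.30; growth vs 2019 (3801.04) = 12.61%.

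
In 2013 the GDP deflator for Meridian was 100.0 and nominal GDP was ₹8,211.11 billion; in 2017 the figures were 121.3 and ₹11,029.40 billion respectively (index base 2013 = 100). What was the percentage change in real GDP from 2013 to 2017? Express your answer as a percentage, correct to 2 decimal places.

Deflate each year: 2013 → 8211.11/1.000 = 8211.11; 2017 → 11029.40/1.213 = 9092.66.
So real GDP changed by 9092.66/8211.11 − 1 = 0.1074, i.e. 10.74%.

10.74%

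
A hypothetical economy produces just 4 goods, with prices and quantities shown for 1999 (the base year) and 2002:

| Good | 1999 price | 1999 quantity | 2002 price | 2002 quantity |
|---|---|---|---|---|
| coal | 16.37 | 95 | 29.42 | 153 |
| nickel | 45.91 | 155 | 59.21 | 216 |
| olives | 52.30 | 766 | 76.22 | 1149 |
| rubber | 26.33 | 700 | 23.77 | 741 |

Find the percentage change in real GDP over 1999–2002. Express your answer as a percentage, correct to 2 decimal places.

37.01%

Real GDP 1999 = Nominal GDP 1999 = 16.37·95 + 45.91·155 + 52.30·766 + 26.33·700 = 67164.00.
Real GDP 2002 (at 1999 prices) = 16.37·153 + 45.91·216 + 52.30·1149 + 26.33·741 = 92024.40.
Real growth = 92024.40/67164.00 − 1 = 0.3701.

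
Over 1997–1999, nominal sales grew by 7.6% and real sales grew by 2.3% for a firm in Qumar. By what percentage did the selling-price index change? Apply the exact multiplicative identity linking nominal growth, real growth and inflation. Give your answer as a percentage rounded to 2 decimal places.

(1 + g_nom) = (1 + g_real)(1 + π), so π = 1.0760 / 1.0230 − 1 = 0.05181.

5.18%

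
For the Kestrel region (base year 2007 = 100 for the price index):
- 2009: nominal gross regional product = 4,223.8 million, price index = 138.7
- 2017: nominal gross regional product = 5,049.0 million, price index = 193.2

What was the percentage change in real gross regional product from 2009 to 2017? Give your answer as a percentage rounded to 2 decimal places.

-14.18%

Real gross regional product 2009 = 4223.8 / 1.387 = 3045.28.
Real gross regional product 2017 = 5049.0 / 1.932 = 2613.35.
Real growth = 2613.35 / 3045.28 − 1 = -0.1418.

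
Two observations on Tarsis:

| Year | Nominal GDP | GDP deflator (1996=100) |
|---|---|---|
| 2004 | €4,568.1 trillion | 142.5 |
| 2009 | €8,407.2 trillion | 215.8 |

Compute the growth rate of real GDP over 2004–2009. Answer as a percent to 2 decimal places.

21.53%

Real GDP 2004 = 4568.1 / 1.425 = 3205.68.
Real GDP 2009 = 8407.2 / 2.158 = 3895.83.
Real growth = 3895.83 / 3205.68 − 1 = 0.2153.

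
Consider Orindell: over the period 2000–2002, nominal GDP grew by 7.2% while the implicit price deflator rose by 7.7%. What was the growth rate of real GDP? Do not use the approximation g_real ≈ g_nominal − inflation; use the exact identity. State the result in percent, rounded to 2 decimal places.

-0.46%

(1 + g_nom) = (1 + g_real)(1 + π), so g_real = 1.0720 / 1.0770 − 1 = -0.00464.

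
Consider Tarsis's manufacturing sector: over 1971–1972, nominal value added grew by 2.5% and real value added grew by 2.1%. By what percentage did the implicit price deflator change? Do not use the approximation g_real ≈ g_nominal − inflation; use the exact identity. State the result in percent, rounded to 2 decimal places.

0.39%

(1 + g_nom) = (1 + g_real)(1 + π), so π = 1.0250 / 1.0210 − 1 = 0.00392.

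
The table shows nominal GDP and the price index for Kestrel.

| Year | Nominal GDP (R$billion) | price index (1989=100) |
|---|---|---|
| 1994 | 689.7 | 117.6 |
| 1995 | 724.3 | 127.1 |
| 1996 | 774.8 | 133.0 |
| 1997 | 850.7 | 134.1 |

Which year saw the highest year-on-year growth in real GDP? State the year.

1997

1995: real = 724.3/1.271 = 569.87; growth vs 1994 (586.48) = -2.83%.
1996: real = 774.8/1.330 = 582.56; growth vs 1995 (569.87) = 2.23%.
1997: real = 850.7/1.341 = 634.38; growth vs 1996 (582.56) = 8.90%.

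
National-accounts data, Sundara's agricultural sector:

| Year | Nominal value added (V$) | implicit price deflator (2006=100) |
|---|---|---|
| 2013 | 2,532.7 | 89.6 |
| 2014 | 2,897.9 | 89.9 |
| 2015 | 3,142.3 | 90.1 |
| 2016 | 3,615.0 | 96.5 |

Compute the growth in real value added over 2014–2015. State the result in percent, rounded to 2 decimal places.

8.19%

Real value added 2014 = 2897.9/0.899 = 3223.47.
Real value added 2015 = 3142.3/0.901 = 3487.57.
Change = 3487.57/3223.47 − 1 = 0.0819.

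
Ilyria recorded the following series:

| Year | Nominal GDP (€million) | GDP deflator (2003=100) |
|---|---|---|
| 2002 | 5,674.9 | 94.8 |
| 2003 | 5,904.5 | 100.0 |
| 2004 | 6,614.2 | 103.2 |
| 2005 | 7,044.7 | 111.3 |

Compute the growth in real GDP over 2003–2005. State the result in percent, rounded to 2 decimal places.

7.20%

Real GDP 2003 = 5904.5/1.000 = 5904.50.
Real GDP 2005 = 7044.7/1.113 = 6329.47.
Change = 6329.47/5904.50 − 1 = 0.0720.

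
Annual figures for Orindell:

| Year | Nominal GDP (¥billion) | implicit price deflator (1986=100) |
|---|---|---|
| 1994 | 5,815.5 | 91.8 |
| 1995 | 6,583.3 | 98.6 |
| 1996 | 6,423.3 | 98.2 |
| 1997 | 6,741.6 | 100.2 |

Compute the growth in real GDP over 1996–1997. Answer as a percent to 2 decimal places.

2.86%

Real GDP 1996 = 6423.3/0.982 = 6541.04.
Real GDP 1997 = 6741.6/1.002 = 6728.14.
Change = 6728.14/6541.04 − 1 = 0.0286.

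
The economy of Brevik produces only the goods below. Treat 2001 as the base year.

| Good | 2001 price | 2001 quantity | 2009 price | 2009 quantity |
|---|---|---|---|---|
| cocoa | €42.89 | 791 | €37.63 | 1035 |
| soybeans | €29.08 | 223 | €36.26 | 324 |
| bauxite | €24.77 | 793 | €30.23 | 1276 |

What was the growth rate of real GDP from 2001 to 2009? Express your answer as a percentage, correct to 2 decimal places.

Real GDP 2001 = Nominal GDP 2001 = 42.89·791 + 29.08·223 + 24.77·793 = 60053.44.
Real GDP 2009 (at 2001 prices) = 42.89·1035 + 29.08·324 + 24.77·1276 = 85419.59.
Real growth = 85419.59/60053.44 − 1 = 0.4224.

42.24%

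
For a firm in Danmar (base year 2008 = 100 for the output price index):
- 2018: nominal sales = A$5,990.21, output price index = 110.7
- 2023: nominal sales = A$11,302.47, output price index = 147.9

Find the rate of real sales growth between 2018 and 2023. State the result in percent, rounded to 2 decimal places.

41.22%

Deflate each year: 2018 → 5990.21/1.107 = 5411.21; 2023 → 11302.47/1.479 = 7641.97.
So real sales changed by 7641.97/5411.21 − 1 = 0.4122, i.e. 41.22%.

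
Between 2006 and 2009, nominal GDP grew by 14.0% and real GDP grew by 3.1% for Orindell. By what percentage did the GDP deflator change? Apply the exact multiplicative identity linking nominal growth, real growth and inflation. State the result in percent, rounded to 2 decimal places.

(1 + g_nom) = (1 + g_real)(1 + π), so π = 1.1400 / 1.0310 − 1 = 0.10572.

10.57%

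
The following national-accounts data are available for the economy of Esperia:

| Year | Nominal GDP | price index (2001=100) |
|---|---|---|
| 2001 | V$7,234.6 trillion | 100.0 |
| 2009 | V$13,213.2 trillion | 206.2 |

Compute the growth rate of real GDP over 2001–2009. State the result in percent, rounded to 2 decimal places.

Deflate each year: 2001 → 7234.6/1.000 = 7234.60; 2009 → 13213.2/2.062 = 6407.95.
So real GDP changed by 6407.95/7234.60 − 1 = -0.1143, i.e. -11.43%.

-11.43%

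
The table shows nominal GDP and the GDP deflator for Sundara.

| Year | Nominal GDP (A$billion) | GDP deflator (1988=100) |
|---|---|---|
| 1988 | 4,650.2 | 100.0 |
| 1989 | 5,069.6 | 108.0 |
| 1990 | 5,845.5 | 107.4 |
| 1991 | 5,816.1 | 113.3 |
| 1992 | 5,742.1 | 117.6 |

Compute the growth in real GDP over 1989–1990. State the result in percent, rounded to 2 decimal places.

15.95%

Real GDP 1989 = 5069.6/1.080 = 4694.07.
Real GDP 1990 = 5845.5/1.074 = 5442.74.
Change = 5442.74/4694.07 − 1 = 0.1595.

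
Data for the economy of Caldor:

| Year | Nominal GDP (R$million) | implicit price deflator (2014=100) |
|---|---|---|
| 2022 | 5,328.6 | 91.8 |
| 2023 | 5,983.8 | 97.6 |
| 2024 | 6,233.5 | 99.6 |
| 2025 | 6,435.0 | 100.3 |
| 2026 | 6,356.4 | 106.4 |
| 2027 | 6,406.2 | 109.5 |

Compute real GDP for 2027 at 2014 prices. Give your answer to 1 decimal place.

Real GDP 2027 = 6406.2 / 1.095 = 5850.41.

R$5,850.4 million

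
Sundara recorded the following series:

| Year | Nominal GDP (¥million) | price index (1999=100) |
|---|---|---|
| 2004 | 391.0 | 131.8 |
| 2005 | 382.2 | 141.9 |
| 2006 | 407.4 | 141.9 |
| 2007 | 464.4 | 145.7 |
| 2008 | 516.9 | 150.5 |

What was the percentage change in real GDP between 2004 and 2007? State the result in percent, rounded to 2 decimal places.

7.44%

Real GDP 2004 = 391.0/1.318 = 296.66.
Real GDP 2007 = 464.4/1.457 = 318.74.
Change = 318.74/296.66 − 1 = 0.0744.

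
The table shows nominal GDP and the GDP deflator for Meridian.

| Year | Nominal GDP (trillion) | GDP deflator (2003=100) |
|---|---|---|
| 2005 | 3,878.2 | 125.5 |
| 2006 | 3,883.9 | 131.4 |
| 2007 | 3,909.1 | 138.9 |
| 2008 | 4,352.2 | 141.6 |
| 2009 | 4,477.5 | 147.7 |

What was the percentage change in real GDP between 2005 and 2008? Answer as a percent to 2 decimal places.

Real GDP 2005 = 3878.2/1.255 = 3090.20.
Real GDP 2008 = 4352.2/1.416 = 3073.59.
Change = 3073.59/3090.20 − 1 = -0.0054.

-0.54%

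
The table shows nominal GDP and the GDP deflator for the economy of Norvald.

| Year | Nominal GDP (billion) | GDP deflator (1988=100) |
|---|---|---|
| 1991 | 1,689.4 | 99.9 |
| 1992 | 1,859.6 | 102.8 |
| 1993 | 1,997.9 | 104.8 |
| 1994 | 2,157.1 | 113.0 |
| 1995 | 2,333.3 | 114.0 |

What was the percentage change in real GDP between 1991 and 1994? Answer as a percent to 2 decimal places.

Real GDP 1991 = 1689.4/0.999 = 1691.09.
Real GDP 1994 = 2157.1/1.130 = 1908.94.
Change = 1908.94/1691.09 − 1 = 0.1288.

12.88%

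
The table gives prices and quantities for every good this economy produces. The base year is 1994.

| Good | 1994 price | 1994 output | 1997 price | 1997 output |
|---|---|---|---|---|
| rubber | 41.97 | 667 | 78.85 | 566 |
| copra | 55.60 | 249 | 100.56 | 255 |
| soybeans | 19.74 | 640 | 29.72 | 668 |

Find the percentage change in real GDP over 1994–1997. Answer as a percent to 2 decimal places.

-6.15%

Real GDP 1994 = Nominal GDP 1994 = 41.97·667 + 55.60·249 + 19.74·640 = 54471.99.
Real GDP 1997 (at 1994 prices) = 41.97·566 + 55.60·255 + 19.74·668 = 51119.34.
Real growth = 51119.34/54471.99 − 1 = -0.0615.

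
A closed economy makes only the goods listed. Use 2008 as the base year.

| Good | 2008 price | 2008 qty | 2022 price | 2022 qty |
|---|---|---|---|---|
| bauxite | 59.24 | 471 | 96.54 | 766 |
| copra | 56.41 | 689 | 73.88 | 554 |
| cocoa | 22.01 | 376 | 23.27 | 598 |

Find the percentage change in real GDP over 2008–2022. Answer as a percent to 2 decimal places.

19.65%

Real GDP 2008 = Nominal GDP 2008 = 59.24·471 + 56.41·689 + 22.01·376 = 75044.29.
Real GDP 2022 (at 2008 prices) = 59.24·766 + 56.41·554 + 22.01·598 = 89790.96.
Real growth = 89790.96/75044.29 − 1 = 0.1965.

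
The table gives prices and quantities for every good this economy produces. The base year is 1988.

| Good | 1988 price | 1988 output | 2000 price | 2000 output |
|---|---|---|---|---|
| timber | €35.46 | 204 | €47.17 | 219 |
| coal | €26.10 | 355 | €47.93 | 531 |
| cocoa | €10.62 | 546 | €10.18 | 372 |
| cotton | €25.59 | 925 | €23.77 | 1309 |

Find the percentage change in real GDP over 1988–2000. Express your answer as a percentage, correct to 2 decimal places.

28.51%

Real GDP 1988 = Nominal GDP 1988 = 35.46·204 + 26.10·355 + 10.62·546 + 25.59·925 = 45968.61.
Real GDP 2000 (at 1988 prices) = 35.46·219 + 26.10·531 + 10.62·372 + 25.59·1309 = 59072.79.
Real growth = 59072.79/45968.61 − 1 = 0.2851.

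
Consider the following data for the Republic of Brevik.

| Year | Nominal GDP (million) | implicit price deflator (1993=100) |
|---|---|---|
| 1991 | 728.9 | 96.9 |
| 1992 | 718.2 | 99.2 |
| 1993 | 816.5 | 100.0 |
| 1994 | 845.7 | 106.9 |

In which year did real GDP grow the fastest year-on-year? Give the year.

1993

1992: real = 718.2/0.992 = 723.99; growth vs 1991 (752.22) = -3.75%.
1993: real = 816.5/1.000 = 816.50; growth vs 1992 (723.99) = 12.78%.
1994: real = 845.7/1.069 = 791.11; growth vs 1993 (816.50) = -3.11%.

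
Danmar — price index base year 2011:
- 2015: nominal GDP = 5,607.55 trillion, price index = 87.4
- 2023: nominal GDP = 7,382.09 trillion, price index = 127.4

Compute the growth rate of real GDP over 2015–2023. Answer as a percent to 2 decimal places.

Deflate each year: 2015 → 5607.55/0.874 = 6415.96; 2023 → 7382.09/1.274 = 5794.42.
So real GDP changed by 5794.42/6415.96 − 1 = -0.0969, i.e. -9.69%.

-9.69%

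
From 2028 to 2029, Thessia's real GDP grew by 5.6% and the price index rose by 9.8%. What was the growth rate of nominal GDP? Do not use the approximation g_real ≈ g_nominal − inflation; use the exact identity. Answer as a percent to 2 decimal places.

(1 + g_nom) = (1 + g_real)(1 + π) = 1.0560 × 1.0980 = 1.15949.

15.95%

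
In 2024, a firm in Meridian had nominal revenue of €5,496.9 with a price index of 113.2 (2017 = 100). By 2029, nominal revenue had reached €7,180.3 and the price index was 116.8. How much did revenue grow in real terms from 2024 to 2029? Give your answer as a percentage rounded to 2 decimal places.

Deflate each year: 2024 → 5496.9/1.132 = 4855.92; 2029 → 7180.3/1.168 = 6147.52.
So real revenue changed by 6147.52/4855.92 − 1 = 0.2660, i.e. 26.60%.

26.60%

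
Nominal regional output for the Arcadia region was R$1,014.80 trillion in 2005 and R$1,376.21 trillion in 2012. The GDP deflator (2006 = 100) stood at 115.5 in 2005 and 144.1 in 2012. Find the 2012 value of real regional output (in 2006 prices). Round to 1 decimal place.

Real regional output = Nominal / (GDP deflator/100) = 1376.21 / 1.441 = 955.04.

R$955.0 trillion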